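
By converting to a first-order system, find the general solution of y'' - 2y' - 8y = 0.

y(t) = C_1e^(4t) + C_2e^(-2t)

Let x_1 = y, x_2 = y'. Then x_1' = x_2 and x_2' = 8x_1 + 2x_2.
A = [[0,1],[8,2]]; det(A-λI) = λ^2 - 2λ - 8.
Eigenvalues λ = 4, -2 with eigenvectors (1,4), (1,-2).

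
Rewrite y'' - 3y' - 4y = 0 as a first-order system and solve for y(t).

Let x_1 = y, x_2 = y'. Then x_1' = x_2 and x_2' = 4x_1 + 3x_2.
A = [[0,1],[4,3]]; det(A-λI) = λ^2 - 3λ - 4.
Eigenvalues λ = -1, 4 with eigenvectors (1,-1), (1,4).

y(t) = K_1e^(-t) + K_2e^(4t)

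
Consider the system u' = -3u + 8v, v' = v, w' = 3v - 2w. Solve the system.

u(t) = K_1e^(-3t) + 2K_3e^(t), v(t) = K_3e^(t), w(t) = K_2e^(-2t) + K_3e^(t)

Coefficient matrix A = [[-3, 8, 0], [0, 1, 0], [0, 3, -2]].
det(A - λI) = 0 gives eigenvalues λ = -3, -2, 1.
For λ=-3: eigenvector (1,0,0).
For λ=-2: eigenvector (0,0,1).
For λ=1: eigenvector (2,1,1).
General solution: K_1e^(-3t)(1,0,0) + K_2e^(-2t)(0,0,1) + K_3e^(t)(2,1,1).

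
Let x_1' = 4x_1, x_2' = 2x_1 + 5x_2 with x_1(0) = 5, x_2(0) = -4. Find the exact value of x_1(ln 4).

1280

A = [[4,0],[2,5]]; eigenvalues λ = 4, 5.
Eigenvectors: (1,-2) for λ=4, (0,-1) for λ=5.
From the initial condition, c_1 = 5, c_2 = -6.
x_1(ln 4) = (5)(4^4)(1) + (-6)(4^5)(0) = 1280.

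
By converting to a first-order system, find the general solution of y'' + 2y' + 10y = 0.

y(t) = C_1e^(-t)cos(3t) + C_2e^(-t)sin(3t)

Let x_1 = y, x_2 = y'. Then x_1' = x_2 and x_2' = -10x_1 - 2x_2.
A = [[0,1],[-10,-2]]; det(A-λI) = λ^2 + 2λ + 10.
Eigenvalues λ = -1 ± 3i.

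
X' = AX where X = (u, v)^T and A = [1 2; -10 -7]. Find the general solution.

u(t) = -c_1e^(-3t)sin(2t) + c_2e^(-3t)cos(2t), v(t) = 2c_1e^(-3t)sin(2t) - c_1e^(-3t)cos(2t) - c_2e^(-3t)sin(2t) - 2c_2e^(-3t)cos(2t)

Coefficient matrix A = [[1, 2], [-10, -7]].
Characteristic polynomial det(A - λI) = λ^2 + 6λ + 13 = 0.
Eigenvalues λ = -3 ± 2i (complex conjugate pair).
For λ=-3+2i: an eigenvector is (0,-1) - i(-1,2) = (0 + i, -1 - 2i).
A real fundamental pair from Re and Im of e^((-3+2i)t)v: X_1 = e^(-3t)(cos(2t)·(0,-1) + sin(2t)·(-1,2)), X_2 = e^(-3t)(sin(2t)·(0,-1) - cos(2t)·(-1,2)).
General solution: c_1X_1 + c_2X_2.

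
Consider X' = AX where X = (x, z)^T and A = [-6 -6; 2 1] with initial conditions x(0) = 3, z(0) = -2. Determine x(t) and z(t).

x(t) = 3e^(-2t), z(t) = -2e^(-2t)

Coefficient matrix A = [[-6, -6], [2, 1]].
Characteristic polynomial det(A - λI) = λ^2 + 5λ + 6 = 0.
Eigenvalues λ = -3, -2.
For λ=-3: (A-λI) row 1 is [-3, -6], so an eigenvector is (-2, 1).
For λ=-2: (A-λI) row 1 is [-4, -6], so an eigenvector is (-3, 2).
General solution: c_1e^(-3t)(-2,1) + c_2e^(-2t)(-3,2).
Applying x(0)=3, z(0)=-2 gives c_1=0, c_2=-1.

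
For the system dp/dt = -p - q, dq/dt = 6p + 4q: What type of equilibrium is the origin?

A = [[-1,-1],[6,4]]; det(A-λI) = λ^2 - 3λ + 2.
λ = 2, 1: both positive.

unstable node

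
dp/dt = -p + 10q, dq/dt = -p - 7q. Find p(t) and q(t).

p(t) = 3C_1e^(-4t)sin(t) + C_1e^(-4t)cos(t) + C_2e^(-4t)sin(t) - 3C_2e^(-4t)cos(t), q(t) = -C_1e^(-4t)sin(t) + C_2e^(-4t)cos(t)

Coefficient matrix A = [[-1, 10], [-1, -7]].
Characteristic polynomial det(A - λI) = λ^2 + 8λ + 17 = 0.
Eigenvalues λ = -4 ± i (complex conjugate pair).
For λ=-4+i: an eigenvector is (1,0) - i(3,-1) = (1 - 3i, 0 + i).
A real fundamental pair from Re and Im of e^((-4+i)t)v: X_1 = e^(-4t)(cos(t)·(1,0) + sin(t)·(3,-1)), X_2 = e^(-4t)(sin(t)·(1,0) - cos(t)·(3,-1)).
General solution: C_1X_1 + C_2X_2.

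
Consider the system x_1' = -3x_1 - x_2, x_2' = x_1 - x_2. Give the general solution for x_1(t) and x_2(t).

x_1(t) = c_1e^(-2t) + c_2te^(-2t) + c_2e^(-2t), x_2(t) = -c_1e^(-2t) - c_2te^(-2t) - 2c_2e^(-2t)

Coefficient matrix A = [[-3, -1], [1, -1]].
Characteristic polynomial det(A - λI) = λ^2 + 4λ + 4 = 0.
Single eigenvalue λ = -2 with algebraic multiplicity 2.
Eigenvector v = (1,-1); generalized eigenvector w with (A-λI)w=v is (1,-2).
General solution: e^(-2t)[c_1·v + c_2·(t·v + w)].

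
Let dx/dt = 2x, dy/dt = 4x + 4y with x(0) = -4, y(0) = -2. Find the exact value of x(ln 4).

A = [[2,0],[4,4]]; eigenvalues λ = 2, 4.
Eigenvectors: (1,-2) for λ=2, (0,-1) for λ=4.
From the initial condition, c_1 = -4, c_2 = 10.
x(ln 4) = (-4)(4^2)(1) + (10)(4^4)(0) = -64.

-64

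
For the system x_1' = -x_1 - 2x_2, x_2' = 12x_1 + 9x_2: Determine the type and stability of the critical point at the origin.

A = [[-1,-2],[12,9]]; det(A-λI) = λ^2 - 8λ + 15.
λ = 3, 5: both positive.

unstable node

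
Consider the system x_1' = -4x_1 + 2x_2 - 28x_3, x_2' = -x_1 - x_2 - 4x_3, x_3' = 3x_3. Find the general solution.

x_1(t) = 2c_1e^(-3t) - 4c_2e^(3t) + c_3e^(-2t), x_2(t) = c_1e^(-3t) + c_3e^(-2t), x_3(t) = c_2e^(3t)

Coefficient matrix A = [[-4, 2, -28], [-1, -1, -4], [0, 0, 3]].
det(A - λI) = 0 gives eigenvalues λ = -3, 3, -2.
For λ=-3: eigenvector (2,1,0).
For λ=3: eigenvector (-4,0,1).
For λ=-2: eigenvector (1,1,0).
General solution: c_1e^(-3t)(2,1,0) + c_2e^(3t)(-4,0,1) + c_3e^(-2t)(1,1,0).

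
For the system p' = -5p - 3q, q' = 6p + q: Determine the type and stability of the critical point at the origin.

stable spiral

A = [[-5,-3],[6,1]]; det(A-λI) = λ^2 + 4λ + 13.
λ = -2 ± 3i: negative real part.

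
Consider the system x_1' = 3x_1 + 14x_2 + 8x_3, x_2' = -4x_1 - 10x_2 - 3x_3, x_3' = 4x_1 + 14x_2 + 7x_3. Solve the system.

Coefficient matrix A = [[3, 14, 8], [-4, -10, -3], [4, 14, 7]].
det(A - λI) = 0 gives eigenvalues λ = -1, 4, -3.
For λ=-1: eigenvector (3,-2,2).
For λ=4: eigenvector (-2,1,-2).
For λ=-3: eigenvector (-1,1,-1).
General solution: C_1e^(-t)(3,-2,2) + C_2e^(4t)(-2,1,-2) + C_3e^(-3t)(-1,1,-1).

x_1(t) = 3C_1e^(-t) - 2C_2e^(4t) - C_3e^(-3t), x_2(t) = -2C_1e^(-t) + C_2e^(4t) + C_3e^(-3t), x_3(t) = 2C_1e^(-t) - 2C_2e^(4t) - C_3e^(-3t)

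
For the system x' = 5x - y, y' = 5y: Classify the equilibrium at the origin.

unstable improper node

A = [[5,-1],[0,5]]; det(A-λI) = λ^2 - 10λ + 25.
repeated λ = 5 with a single eigenvector.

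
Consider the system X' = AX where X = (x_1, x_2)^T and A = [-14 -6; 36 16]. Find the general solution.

x_1(t) = -c_1e^(4t) - c_2e^(-2t), x_2(t) = 3c_1e^(4t) + 2c_2e^(-2t)

Coefficient matrix A = [[-14, -6], [36, 16]].
Characteristic polynomial det(A - λI) = λ^2 - 2λ - 8 = 0.
Eigenvalues λ = 4, -2.
For λ=4: (A-λI) row 1 is [-18, -6], so an eigenvector is (-1, 3).
For λ=-2: (A-λI) row 1 is [-12, -6], so an eigenvector is (-1, 2).
General solution: c_1e^(4t)(-1,3) + c_2e^(-2t)(-1,2).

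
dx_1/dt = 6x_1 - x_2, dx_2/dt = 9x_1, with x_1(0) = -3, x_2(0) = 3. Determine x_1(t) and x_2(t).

Coefficient matrix A = [[6, -1], [9, 0]].
Characteristic polynomial det(A - λI) = λ^2 - 6λ + 9 = 0.
Single eigenvalue λ = 3 with algebraic multiplicity 2.
Eigenvector v = (-1,-3); generalized eigenvector w with (A-λI)w=v is (-1,-2).
General solution: e^(3t)[C_1·v + C_2·(t·v + w)].
Applying x_1(0)=-3, x_2(0)=3 gives C_1=-9, C_2=12.

x_1(t) = -12te^(3t) - 3e^(3t), x_2(t) = -36te^(3t) + 3e^(3t)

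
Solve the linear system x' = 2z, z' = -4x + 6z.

x(t) = -K_1e^(2t) - K_2e^(4t), z(t) = -K_1e^(2t) - 2K_2e^(4t)

Coefficient matrix A = [[0, 2], [-4, 6]].
Characteristic polynomial det(A - λI) = λ^2 - 6λ + 8 = 0.
Eigenvalues λ = 2, 4.
For λ=2: (A-λI) row 1 is [-2, 2], so an eigenvector is (-1, -1).
For λ=4: (A-λI) row 1 is [-4, 2], so an eigenvector is (-1, -2).
General solution: K_1e^(2t)(-1,-1) + K_2e^(4t)(-1,-2).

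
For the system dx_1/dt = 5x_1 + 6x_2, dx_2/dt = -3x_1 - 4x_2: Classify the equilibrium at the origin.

A = [[5,6],[-3,-4]]; det(A-λI) = λ^2 - λ - 2.
λ = -1, 2: opposite signs.

saddle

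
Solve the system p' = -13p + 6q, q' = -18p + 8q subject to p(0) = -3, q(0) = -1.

Coefficient matrix A = [[-13, 6], [-18, 8]].
Characteristic polynomial det(A - λI) = λ^2 + 5λ + 4 = 0.
Eigenvalues λ = -4, -1.
For λ=-4: (A-λI) row 1 is [-9, 6], so an eigenvector is (-2, -3).
For λ=-1: (A-λI) row 1 is [-12, 6], so an eigenvector is (-1, -2).
General solution: c_1e^(-4t)(-2,-3) + c_2e^(-t)(-1,-2).
Applying p(0)=-3, q(0)=-1 gives c_1=5, c_2=-7.

p(t) = 7e^(-t) - 10e^(-4t), q(t) = 14e^(-t) - 15e^(-4t)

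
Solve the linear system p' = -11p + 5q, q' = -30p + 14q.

Coefficient matrix A = [[-11, 5], [-30, 14]].
Characteristic polynomial det(A - λI) = λ^2 - 3λ - 4 = 0.
Eigenvalues λ = 4, -1.
For λ=4: (A-λI) row 1 is [-15, 5], so an eigenvector is (-1, -3).
For λ=-1: (A-λI) row 1 is [-10, 5], so an eigenvector is (1, 2).
General solution: C_1e^(4t)(-1,-3) + C_2e^(-t)(1,2).

p(t) = -C_1e^(4t) + C_2e^(-t), q(t) = -3C_1e^(4t) + 2C_2e^(-t)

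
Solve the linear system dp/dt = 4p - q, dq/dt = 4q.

p(t) = -C_1e^(4t) - C_2te^(4t) + 2C_2e^(4t), q(t) = C_2e^(4t)

Coefficient matrix A = [[4, -1], [0, 4]].
Characteristic polynomial det(A - λI) = λ^2 - 8λ + 16 = 0.
Single eigenvalue λ = 4 with algebraic multiplicity 2.
Eigenvector v = (-1,0); generalized eigenvector w with (A-λI)w=v is (2,1).
General solution: e^(4t)[C_1·v + C_2·(t·v + w)].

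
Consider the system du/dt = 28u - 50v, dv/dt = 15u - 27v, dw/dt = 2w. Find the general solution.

Coefficient matrix A = [[28, -50, 0], [15, -27, 0], [0, 0, 2]].
det(A - λI) = 0 gives eigenvalues λ = -2, 3, 2.
For λ=-2: eigenvector (5,3,0).
For λ=3: eigenvector (-2,-1,0).
For λ=2: eigenvector (0,0,1).
General solution: c_1e^(-2t)(5,3,0) + c_2e^(3t)(-2,-1,0) + c_3e^(2t)(0,0,1).

u(t) = 5c_1e^(-2t) - 2c_2e^(3t), v(t) = 3c_1e^(-2t) - c_2e^(3t), w(t) = c_3e^(2t)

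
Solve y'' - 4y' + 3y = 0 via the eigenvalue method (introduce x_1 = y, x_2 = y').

y(t) = C_1e^(3t) + C_2e^(t)

Let x_1 = y, x_2 = y'. Then x_1' = x_2 and x_2' = -3x_1 + 4x_2.
A = [[0,1],[-3,4]]; det(A-λI) = λ^2 - 4λ + 3.
Eigenvalues λ = 3, 1 with eigenvectors (1,3), (1,1).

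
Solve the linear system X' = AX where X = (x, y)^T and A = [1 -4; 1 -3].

Coefficient matrix A = [[1, -4], [1, -3]].
Characteristic polynomial det(A - λI) = λ^2 + 2λ + 1 = 0.
Single eigenvalue λ = -1 with algebraic multiplicity 2.
Eigenvector v = (2,1); generalized eigenvector w with (A-λI)w=v is (3,1).
General solution: e^(-t)[c_1·v + c_2·(t·v + w)].

x(t) = 2c_1e^(-t) + 2c_2te^(-t) + 3c_2e^(-t), y(t) = c_1e^(-t) + c_2te^(-t) + c_2e^(-t)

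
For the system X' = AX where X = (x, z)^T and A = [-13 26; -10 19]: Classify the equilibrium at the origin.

unstable spiral

A = [[-13,26],[-10,19]]; det(A-λI) = λ^2 - 6λ + 13.
λ = 3 ± 2i: positive real part.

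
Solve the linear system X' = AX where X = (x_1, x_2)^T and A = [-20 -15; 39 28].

x_1(t) = -c_1e^(4t)sin(3t) + 2c_1e^(4t)cos(3t) + 2c_2e^(4t)sin(3t) + c_2e^(4t)cos(3t), x_2(t) = 2c_1e^(4t)sin(3t) - 3c_1e^(4t)cos(3t) - 3c_2e^(4t)sin(3t) - 2c_2e^(4t)cos(3t)

Coefficient matrix A = [[-20, -15], [39, 28]].
Characteristic polynomial det(A - λI) = λ^2 - 8λ + 25 = 0.
Eigenvalues λ = 4 ± 3i (complex conjugate pair).
For λ=4+3i: an eigenvector is (2,-3) - i(-1,2) = (2 + i, -3 - 2i).
A real fundamental pair from Re and Im of e^((4+3i)t)v: X_1 = e^(4t)(cos(3t)·(2,-3) + sin(3t)·(-1,2)), X_2 = e^(4t)(sin(3t)·(2,-3) - cos(3t)·(-1,2)).
General solution: c_1X_1 + c_2X_2.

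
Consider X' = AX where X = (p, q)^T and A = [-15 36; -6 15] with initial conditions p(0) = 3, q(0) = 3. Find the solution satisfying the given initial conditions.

Coefficient matrix A = [[-15, 36], [-6, 15]].
Characteristic polynomial det(A - λI) = λ^2 - 9 = 0.
Eigenvalues λ = 3, -3.
For λ=3: (A-λI) row 1 is [-18, 36], so an eigenvector is (2, 1).
For λ=-3: (A-λI) row 1 is [-12, 36], so an eigenvector is (-3, -1).
General solution: C_1e^(3t)(2,1) + C_2e^(-3t)(-3,-1).
Applying p(0)=3, q(0)=3 gives C_1=6, C_2=3.

p(t) = 12e^(3t) - 9e^(-3t), q(t) = 6e^(3t) - 3e^(-3t)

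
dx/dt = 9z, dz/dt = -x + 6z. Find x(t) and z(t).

x(t) = -3c_1e^(3t) - 3c_2te^(3t) + c_2e^(3t), z(t) = -c_1e^(3t) - c_2te^(3t)

Coefficient matrix A = [[0, 9], [-1, 6]].
Characteristic polynomial det(A - λI) = λ^2 - 6λ + 9 = 0.
Single eigenvalue λ = 3 with algebraic multiplicity 2.
Eigenvector v = (-3,-1); generalized eigenvector w with (A-λI)w=v is (1,0).
General solution: e^(3t)[c_1·v + c_2·(t·v + w)].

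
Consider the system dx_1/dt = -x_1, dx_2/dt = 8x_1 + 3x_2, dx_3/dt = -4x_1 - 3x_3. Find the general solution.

x_1(t) = C_3e^(-t), x_2(t) = C_2e^(3t) - 2C_3e^(-t), x_3(t) = C_1e^(-3t) - 2C_3e^(-t)

Coefficient matrix A = [[-1, 0, 0], [8, 3, 0], [-4, 0, -3]].
det(A - λI) = 0 gives eigenvalues λ = -3, 3, -1.
For λ=-3: eigenvector (0,0,1).
For λ=3: eigenvector (0,1,0).
For λ=-1: eigenvector (1,-2,-2).
General solution: C_1e^(-3t)(0,0,1) + C_2e^(3t)(0,1,0) + C_3e^(-t)(1,-2,-2).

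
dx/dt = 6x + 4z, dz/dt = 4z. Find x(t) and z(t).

Coefficient matrix A = [[6, 4], [0, 4]].
Characteristic polynomial det(A - λI) = λ^2 - 10λ + 24 = 0.
Eigenvalues λ = 6, 4.
For λ=6: (A-λI) row 1 is [0, 4], so an eigenvector is (1, 0).
For λ=4: (A-λI) row 1 is [2, 4], so an eigenvector is (-2, 1).
General solution: C_1e^(6t)(1,0) + C_2e^(4t)(-2,1).

x(t) = C_1e^(6t) - 2C_2e^(4t), z(t) = C_2e^(4t)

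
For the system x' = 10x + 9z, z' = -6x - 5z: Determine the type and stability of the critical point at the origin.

A = [[10,9],[-6,-5]]; det(A-λI) = λ^2 - 5λ + 4.
λ = 1, 4: both positive.

unstable node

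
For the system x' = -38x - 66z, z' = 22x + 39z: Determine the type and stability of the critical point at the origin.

saddle

A = [[-38,-66],[22,39]]; det(A-λI) = λ^2 - λ - 30.
λ = -5, 6: opposite signs.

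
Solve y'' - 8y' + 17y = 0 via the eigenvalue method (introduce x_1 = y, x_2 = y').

y(t) = C_1e^(4t)cos(t) + C_2e^(4t)sin(t)

Let x_1 = y, x_2 = y'. Then x_1' = x_2 and x_2' = -17x_1 + 8x_2.
A = [[0,1],[-17,8]]; det(A-λI) = λ^2 - 8λ + 17.
Eigenvalues λ = 4 ± i.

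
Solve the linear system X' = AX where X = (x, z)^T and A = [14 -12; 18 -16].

Coefficient matrix A = [[14, -12], [18, -16]].
Characteristic polynomial det(A - λI) = λ^2 + 2λ - 8 = 0.
Eigenvalues λ = -4, 2.
For λ=-4: (A-λI) row 1 is [18, -12], so an eigenvector is (-2, -3).
For λ=2: (A-λI) row 1 is [12, -12], so an eigenvector is (1, 1).
General solution: C_1e^(-4t)(-2,-3) + C_2e^(2t)(1,1).

x(t) = -2C_1e^(-4t) + C_2e^(2t), z(t) = -3C_1e^(-4t) + C_2e^(2t)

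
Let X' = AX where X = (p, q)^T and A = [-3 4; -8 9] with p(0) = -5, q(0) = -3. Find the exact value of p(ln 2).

50

A = [[-3,4],[-8,9]]; eigenvalues λ = 5, 1.
Eigenvectors: (1,2) for λ=5, (1,1) for λ=1.
From the initial condition, c_1 = 2, c_2 = -7.
p(ln 2) = (2)(2^5)(1) + (-7)(2^1)(1) = 50.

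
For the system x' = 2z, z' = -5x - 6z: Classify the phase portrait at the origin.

stable spiral

A = [[0,2],[-5,-6]]; det(A-λI) = λ^2 + 6λ + 10.
λ = -3 ± i: negative real part.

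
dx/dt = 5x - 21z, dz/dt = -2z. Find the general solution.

x(t) = C_1e^(5t) + 3C_2e^(-2t), z(t) = C_2e^(-2t)

Coefficient matrix A = [[5, -21], [0, -2]].
Characteristic polynomial det(A - λI) = λ^2 - 3λ - 10 = 0.
Eigenvalues λ = 5, -2.
For λ=5: (A-λI) row 1 is [0, -21], so an eigenvector is (1, 0).
For λ=-2: (A-λI) row 1 is [7, -21], so an eigenvector is (3, 1).
General solution: C_1e^(5t)(1,0) + C_2e^(-2t)(3,1).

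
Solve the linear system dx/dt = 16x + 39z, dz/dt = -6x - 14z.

Coefficient matrix A = [[16, 39], [-6, -14]].
Characteristic polynomial det(A - λI) = λ^2 - 2λ + 10 = 0.
Eigenvalues λ = 1 ± 3i (complex conjugate pair).
For λ=1+3i: an eigenvector is (2,-1) - i(-3,1) = (2 + 3i, -1 - i).
A real fundamental pair from Re and Im of e^((1+3i)t)v: X_1 = e^(t)(cos(3t)·(2,-1) + sin(3t)·(-3,1)), X_2 = e^(t)(sin(3t)·(2,-1) - cos(3t)·(-3,1)).
General solution: C_1X_1 + C_2X_2.

x(t) = -3C_1e^(t)sin(3t) + 2C_1e^(t)cos(3t) + 2C_2e^(t)sin(3t) + 3C_2e^(t)cos(3t), z(t) = C_1e^(t)sin(3t) - C_1e^(t)cos(3t) - C_2e^(t)sin(3t) - C_2e^(t)cos(3t)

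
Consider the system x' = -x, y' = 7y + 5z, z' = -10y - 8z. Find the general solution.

x(t) = K_1e^(-t), y(t) = K_2e^(2t) - K_3e^(-3t), z(t) = -K_2e^(2t) + 2K_3e^(-3t)

Coefficient matrix A = [[-1, 0, 0], [0, 7, 5], [0, -10, -8]].
det(A - λI) = 0 gives eigenvalues λ = -1, 2, -3.
For λ=-1: eigenvector (1,0,0).
For λ=2: eigenvector (0,1,-1).
For λ=-3: eigenvector (0,-1,2).
General solution: K_1e^(-t)(1,0,0) + K_2e^(2t)(0,1,-1) + K_3e^(-3t)(0,-1,2).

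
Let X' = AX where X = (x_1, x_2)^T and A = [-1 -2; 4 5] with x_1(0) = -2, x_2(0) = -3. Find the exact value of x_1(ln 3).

114

A = [[-1,-2],[4,5]]; eigenvalues λ = 1, 3.
Eigenvectors: (1,-1) for λ=1, (-1,2) for λ=3.
From the initial condition, c_1 = -7, c_2 = -5.
x_1(ln 3) = (-7)(3^1)(1) + (-5)(3^3)(-1) = 114.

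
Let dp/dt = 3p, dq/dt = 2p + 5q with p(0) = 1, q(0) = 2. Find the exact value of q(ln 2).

88

A = [[3,0],[2,5]]; eigenvalues λ = 3, 5.
Eigenvectors: (-1,1) for λ=3, (0,1) for λ=5.
From the initial condition, c_1 = -1, c_2 = 3.
q(ln 2) = (-1)(2^3)(1) + (3)(2^5)(1) = 88.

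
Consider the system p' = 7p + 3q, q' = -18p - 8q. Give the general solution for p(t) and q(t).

p(t) = K_1e^(t) + K_2e^(-2t), q(t) = -2K_1e^(t) - 3K_2e^(-2t)

Coefficient matrix A = [[7, 3], [-18, -8]].
Characteristic polynomial det(A - λI) = λ^2 + λ - 2 = 0.
Eigenvalues λ = 1, -2.
For λ=1: (A-λI) row 1 is [6, 3], so an eigenvector is (1, -2).
For λ=-2: (A-λI) row 1 is [9, 3], so an eigenvector is (1, -3).
General solution: K_1e^(t)(1,-2) + K_2e^(-2t)(1,-3).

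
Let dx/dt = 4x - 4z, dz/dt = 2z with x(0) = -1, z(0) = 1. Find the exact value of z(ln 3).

9

A = [[4,-4],[0,2]]; eigenvalues λ = 4, 2.
Eigenvectors: (-1,0) for λ=4, (2,1) for λ=2.
From the initial condition, c_1 = 3, c_2 = 1.
z(ln 3) = (3)(3^4)(0) + (1)(3^2)(1) = 9.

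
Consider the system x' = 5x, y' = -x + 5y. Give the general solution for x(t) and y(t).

x(t) = c_2e^(5t), y(t) = -c_1e^(5t) - c_2te^(5t) - 2c_2e^(5t)

Coefficient matrix A = [[5, 0], [-1, 5]].
Characteristic polynomial det(A - λI) = λ^2 - 10λ + 25 = 0.
Single eigenvalue λ = 5 with algebraic multiplicity 2.
Eigenvector v = (0,-1); generalized eigenvector w with (A-λI)w=v is (1,-2).
General solution: e^(5t)[c_1·v + c_2·(t·v + w)].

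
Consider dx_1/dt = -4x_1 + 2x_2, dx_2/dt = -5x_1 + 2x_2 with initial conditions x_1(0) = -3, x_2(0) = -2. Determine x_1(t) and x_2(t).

x_1(t) = 5e^(-t)sin(t) - 3e^(-t)cos(t), x_2(t) = 9e^(-t)sin(t) - 2e^(-t)cos(t)

Coefficient matrix A = [[-4, 2], [-5, 2]].
Characteristic polynomial det(A - λI) = λ^2 + 2λ + 2 = 0.
Eigenvalues λ = -1 ± i (complex conjugate pair).
For λ=-1+i: an eigenvector is (1,2) - i(1,1) = (1 - i, 2 - i).
A real fundamental pair from Re and Im of e^((-1+i)t)v: X_1 = e^(-t)(cos(t)·(1,2) + sin(t)·(1,1)), X_2 = e^(-t)(sin(t)·(1,2) - cos(t)·(1,1)).
General solution: C_1X_1 + C_2X_2.
Applying x_1(0)=-3, x_2(0)=-2 gives C_1=1, C_2=4.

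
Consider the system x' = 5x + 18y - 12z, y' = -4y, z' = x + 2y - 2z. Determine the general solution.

Coefficient matrix A = [[5, 18, -12], [0, -4, 0], [1, 2, -2]].
det(A - λI) = 0 gives eigenvalues λ = 1, -4, 2.
For λ=1: eigenvector (-3,0,-1).
For λ=-4: eigenvector (-2,1,0).
For λ=2: eigenvector (4,0,1).
General solution: c_1e^(t)(-3,0,-1) + c_2e^(-4t)(-2,1,0) + c_3e^(2t)(4,0,1).

x(t) = -3c_1e^(t) - 2c_2e^(-4t) + 4c_3e^(2t), y(t) = c_2e^(-4t), z(t) = -c_1e^(t) + c_3e^(2t)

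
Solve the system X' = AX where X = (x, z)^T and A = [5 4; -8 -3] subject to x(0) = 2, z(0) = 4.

x(t) = 6e^(t)sin(4t) + 2e^(t)cos(4t), z(t) = -8e^(t)sin(4t) + 4e^(t)cos(4t)

Coefficient matrix A = [[5, 4], [-8, -3]].
Characteristic polynomial det(A - λI) = λ^2 - 2λ + 17 = 0.
Eigenvalues λ = 1 ± 4i (complex conjugate pair).
For λ=1+4i: an eigenvector is (0,-1) - i(-1,1) = (0 + i, -1 - i).
A real fundamental pair from Re and Im of e^((1+4i)t)v: X_1 = e^(t)(cos(4t)·(0,-1) + sin(4t)·(-1,1)), X_2 = e^(t)(sin(4t)·(0,-1) - cos(4t)·(-1,1)).
General solution: C_1X_1 + C_2X_2.
Applying x(0)=2, z(0)=4 gives C_1=-6, C_2=2.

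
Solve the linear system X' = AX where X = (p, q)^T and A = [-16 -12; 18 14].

p(t) = -K_1e^(-4t) + 2K_2e^(2t), q(t) = K_1e^(-4t) - 3K_2e^(2t)

Coefficient matrix A = [[-16, -12], [18, 14]].
Characteristic polynomial det(A - λI) = λ^2 + 2λ - 8 = 0.
Eigenvalues λ = -4, 2.
For λ=-4: (A-λI) row 1 is [-12, -12], so an eigenvector is (-1, 1).
For λ=2: (A-λI) row 1 is [-18, -12], so an eigenvector is (2, -3).
General solution: K_1e^(-4t)(-1,1) + K_2e^(2t)(2,-3).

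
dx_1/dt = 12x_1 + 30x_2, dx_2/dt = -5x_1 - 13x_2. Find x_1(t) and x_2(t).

x_1(t) = -3K_1e^(2t) + 2K_2e^(-3t), x_2(t) = K_1e^(2t) - K_2e^(-3t)

Coefficient matrix A = [[12, 30], [-5, -13]].
Characteristic polynomial det(A - λI) = λ^2 + λ - 6 = 0.
Eigenvalues λ = 2, -3.
For λ=2: (A-λI) row 1 is [10, 30], so an eigenvector is (-3, 1).
For λ=-3: (A-λI) row 1 is [15, 30], so an eigenvector is (2, -1).
General solution: K_1e^(2t)(-3,1) + K_2e^(-3t)(2,-1).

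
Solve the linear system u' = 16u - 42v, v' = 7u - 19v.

u(t) = 2K_1e^(-5t) - 3K_2e^(2t), v(t) = K_1e^(-5t) - K_2e^(2t)

Coefficient matrix A = [[16, -42], [7, -19]].
Characteristic polynomial det(A - λI) = λ^2 + 3λ - 10 = 0.
Eigenvalues λ = -5, 2.
For λ=-5: (A-λI) row 1 is [21, -42], so an eigenvector is (2, 1).
For λ=2: (A-λI) row 1 is [14, -42], so an eigenvector is (-3, -1).
General solution: K_1e^(-5t)(2,1) + K_2e^(2t)(-3,-1).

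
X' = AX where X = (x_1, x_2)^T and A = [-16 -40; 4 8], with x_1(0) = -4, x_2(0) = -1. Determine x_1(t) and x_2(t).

Coefficient matrix A = [[-16, -40], [4, 8]].
Characteristic polynomial det(A - λI) = λ^2 + 8λ + 32 = 0.
Eigenvalues λ = -4 ± 4i (complex conjugate pair).
For λ=-4+4i: an eigenvector is (1,0) - i(-3,1) = (1 + 3i, 0 - i).
A real fundamental pair from Re and Im of e^((-4+4i)t)v: X_1 = e^(-4t)(cos(4t)·(1,0) + sin(4t)·(-3,1)), X_2 = e^(-4t)(sin(4t)·(1,0) - cos(4t)·(-3,1)).
General solution: C_1X_1 + C_2X_2.
Applying x_1(0)=-4, x_2(0)=-1 gives C_1=-7, C_2=1.

x_1(t) = 22e^(-4t)sin(4t) - 4e^(-4t)cos(4t), x_2(t) = -7e^(-4t)sin(4t) - e^(-4t)cos(4t)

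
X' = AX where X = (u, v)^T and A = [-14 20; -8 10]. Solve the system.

u(t) = -2C_1e^(-2t)sin(4t) - C_1e^(-2t)cos(4t) - C_2e^(-2t)sin(4t) + 2C_2e^(-2t)cos(4t), v(t) = -C_1e^(-2t)sin(4t) - C_1e^(-2t)cos(4t) - C_2e^(-2t)sin(4t) + C_2e^(-2t)cos(4t)

Coefficient matrix A = [[-14, 20], [-8, 10]].
Characteristic polynomial det(A - λI) = λ^2 + 4λ + 20 = 0.
Eigenvalues λ = -2 ± 4i (complex conjugate pair).
For λ=-2+4i: an eigenvector is (-1,-1) - i(-2,-1) = (-1 + 2i, -1 + i).
A real fundamental pair from Re and Im of e^((-2+4i)t)v: X_1 = e^(-2t)(cos(4t)·(-1,-1) + sin(4t)·(-2,-1)), X_2 = e^(-2t)(sin(4t)·(-1,-1) - cos(4t)·(-2,-1)).
General solution: C_1X_1 + C_2X_2.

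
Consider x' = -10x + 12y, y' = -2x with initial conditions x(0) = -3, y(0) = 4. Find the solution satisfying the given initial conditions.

Coefficient matrix A = [[-10, 12], [-2, 0]].
Characteristic polynomial det(A - λI) = λ^2 + 10λ + 24 = 0.
Eigenvalues λ = -4, -6.
For λ=-4: (A-λI) row 1 is [-6, 12], so an eigenvector is (2, 1).
For λ=-6: (A-λI) row 1 is [-4, 12], so an eigenvector is (3, 1).
General solution: c_1e^(-4t)(2,1) + c_2e^(-6t)(3,1).
Applying x(0)=-3, y(0)=4 gives c_1=15, c_2=-11.

x(t) = 30e^(-4t) - 33e^(-6t), y(t) = 15e^(-4t) - 11e^(-6t)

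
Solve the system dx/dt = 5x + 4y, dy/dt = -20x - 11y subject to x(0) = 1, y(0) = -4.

Coefficient matrix A = [[5, 4], [-20, -11]].
Characteristic polynomial det(A - λI) = λ^2 + 6λ + 25 = 0.
Eigenvalues λ = -3 ± 4i (complex conjugate pair).
For λ=-3+4i: an eigenvector is (1,-2) - i(0,-1) = (1, -2 + i).
A real fundamental pair from Re and Im of e^((-3+4i)t)v: X_1 = e^(-3t)(cos(4t)·(1,-2) + sin(4t)·(0,-1)), X_2 = e^(-3t)(sin(4t)·(1,-2) - cos(4t)·(0,-1)).
General solution: c_1X_1 + c_2X_2.
Applying x(0)=1, y(0)=-4 gives c_1=1, c_2=-2.

x(t) = -2e^(-3t)sin(4t) + e^(-3t)cos(4t), y(t) = 3e^(-3t)sin(4t) - 4e^(-3t)cos(4t)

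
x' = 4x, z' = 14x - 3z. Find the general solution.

Coefficient matrix A = [[4, 0], [14, -3]].
Characteristic polynomial det(A - λI) = λ^2 - λ - 12 = 0.
Eigenvalues λ = -3, 4.
For λ=-3: (A-λI) row 1 is [7, 0], so an eigenvector is (0, 1).
For λ=4: (A-λI) row 2 is [14, -7], so an eigenvector is (-1, -2).
General solution: c_1e^(-3t)(0,1) + c_2e^(4t)(-1,-2).

x(t) = -c_2e^(4t), z(t) = c_1e^(-3t) - 2c_2e^(4t)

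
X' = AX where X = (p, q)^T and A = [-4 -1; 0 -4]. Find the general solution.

p(t) = c_1e^(-4t) + c_2te^(-4t) + 2c_2e^(-4t), q(t) = -c_2e^(-4t)

Coefficient matrix A = [[-4, -1], [0, -4]].
Characteristic polynomial det(A - λI) = λ^2 + 8λ + 16 = 0.
Single eigenvalue λ = -4 with algebraic multiplicity 2.
Eigenvector v = (1,0); generalized eigenvector w with (A-λI)w=v is (2,-1).
General solution: e^(-4t)[c_1·v + c_2·(t·v + w)].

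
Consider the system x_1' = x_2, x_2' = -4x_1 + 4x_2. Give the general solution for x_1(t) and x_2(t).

Coefficient matrix A = [[0, 1], [-4, 4]].
Characteristic polynomial det(A - λI) = λ^2 - 4λ + 4 = 0.
Single eigenvalue λ = 2 with algebraic multiplicity 2.
Eigenvector v = (1,2); generalized eigenvector w with (A-λI)w=v is (-2,-3).
General solution: e^(2t)[c_1·v + c_2·(t·v + w)].

x_1(t) = c_1e^(2t) + c_2te^(2t) - 2c_2e^(2t), x_2(t) = 2c_1e^(2t) + 2c_2te^(2t) - 3c_2e^(2t)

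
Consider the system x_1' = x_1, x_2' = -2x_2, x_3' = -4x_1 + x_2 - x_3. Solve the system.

x_1(t) = C_1e^(t), x_2(t) = C_3e^(-2t), x_3(t) = -2C_1e^(t) + C_2e^(-t) - C_3e^(-2t)

Coefficient matrix A = [[1, 0, 0], [0, -2, 0], [-4, 1, -1]].
det(A - λI) = 0 gives eigenvalues λ = 1, -1, -2.
For λ=1: eigenvector (1,0,-2).
For λ=-1: eigenvector (0,0,1).
For λ=-2: eigenvector (0,1,-1).
General solution: C_1e^(t)(1,0,-2) + C_2e^(-t)(0,0,1) + C_3e^(-2t)(0,1,-1).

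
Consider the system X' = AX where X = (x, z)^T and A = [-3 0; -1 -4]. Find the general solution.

x(t) = -c_1e^(-3t), z(t) = c_1e^(-3t) - c_2e^(-4t)

Coefficient matrix A = [[-3, 0], [-1, -4]].
Characteristic polynomial det(A - λI) = λ^2 + 7λ + 12 = 0.
Eigenvalues λ = -3, -4.
For λ=-3: (A-λI) row 2 is [-1, -1], so an eigenvector is (-1, 1).
For λ=-4: (A-λI) row 1 is [1, 0], so an eigenvector is (0, -1).
General solution: c_1e^(-3t)(-1,1) + c_2e^(-4t)(0,-1).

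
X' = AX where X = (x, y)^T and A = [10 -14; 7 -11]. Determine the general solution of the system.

Coefficient matrix A = [[10, -14], [7, -11]].
Characteristic polynomial det(A - λI) = λ^2 + λ - 12 = 0.
Eigenvalues λ = 3, -4.
For λ=3: (A-λI) row 1 is [7, -14], so an eigenvector is (-2, -1).
For λ=-4: (A-λI) row 1 is [14, -14], so an eigenvector is (1, 1).
General solution: C_1e^(3t)(-2,-1) + C_2e^(-4t)(1,1).

x(t) = -2C_1e^(3t) + C_2e^(-4t), y(t) = -C_1e^(3t) + C_2e^(-4t)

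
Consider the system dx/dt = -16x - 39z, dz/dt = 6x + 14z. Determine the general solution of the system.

Coefficient matrix A = [[-16, -39], [6, 14]].
Characteristic polynomial det(A - λI) = λ^2 + 2λ + 10 = 0.
Eigenvalues λ = -1 ± 3i (complex conjugate pair).
For λ=-1+3i: an eigenvector is (2,-1) - i(3,-1) = (2 - 3i, -1 + i).
A real fundamental pair from Re and Im of e^((-1+3i)t)v: X_1 = e^(-t)(cos(3t)·(2,-1) + sin(3t)·(3,-1)), X_2 = e^(-t)(sin(3t)·(2,-1) - cos(3t)·(3,-1)).
General solution: K_1X_1 + K_2X_2.

x(t) = 3K_1e^(-t)sin(3t) + 2K_1e^(-t)cos(3t) + 2K_2e^(-t)sin(3t) - 3K_2e^(-t)cos(3t), z(t) = -K_1e^(-t)sin(3t) - K_1e^(-t)cos(3t) - K_2e^(-t)sin(3t) + K_2e^(-t)cos(3t)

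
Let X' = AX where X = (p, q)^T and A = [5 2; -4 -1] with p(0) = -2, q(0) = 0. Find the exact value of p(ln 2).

-28

A = [[5,2],[-4,-1]]; eigenvalues λ = 3, 1.
Eigenvectors: (-1,1) for λ=3, (1,-2) for λ=1.
From the initial condition, c_1 = 4, c_2 = 2.
p(ln 2) = (4)(2^3)(-1) + (2)(2^1)(1) = -28.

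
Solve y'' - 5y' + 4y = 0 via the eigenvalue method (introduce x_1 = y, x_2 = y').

y(t) = K_1e^(t) + K_2e^(4t)

Let x_1 = y, x_2 = y'. Then x_1' = x_2 and x_2' = -4x_1 + 5x_2.
A = [[0,1],[-4,5]]; det(A-λI) = λ^2 - 5λ + 4.
Eigenvalues λ = 1, 4 with eigenvectors (1,1), (1,4).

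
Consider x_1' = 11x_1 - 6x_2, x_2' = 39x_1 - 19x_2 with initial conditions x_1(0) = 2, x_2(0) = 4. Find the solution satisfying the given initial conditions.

Coefficient matrix A = [[11, -6], [39, -19]].
Characteristic polynomial det(A - λI) = λ^2 + 8λ + 25 = 0.
Eigenvalues λ = -4 ± 3i (complex conjugate pair).
For λ=-4+3i: an eigenvector is (1,2) - i(1,3) = (1 - i, 2 - 3i).
A real fundamental pair from Re and Im of e^((-4+3i)t)v: X_1 = e^(-4t)(cos(3t)·(1,2) + sin(3t)·(1,3)), X_2 = e^(-4t)(sin(3t)·(1,2) - cos(3t)·(1,3)).
General solution: C_1X_1 + C_2X_2.
Applying x_1(0)=2, x_2(0)=4 gives C_1=2, C_2=0.

x_1(t) = 2e^(-4t)sin(3t) + 2e^(-4t)cos(3t), x_2(t) = 6e^(-4t)sin(3t) + 4e^(-4t)cos(3t)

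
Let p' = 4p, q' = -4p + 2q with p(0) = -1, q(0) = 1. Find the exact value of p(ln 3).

A = [[4,0],[-4,2]]; eigenvalues λ = 4, 2.
Eigenvectors: (-1,2) for λ=4, (0,1) for λ=2.
From the initial condition, c_1 = 1, c_2 = -1.
p(ln 3) = (1)(3^4)(-1) + (-1)(3^2)(0) = -81.

-81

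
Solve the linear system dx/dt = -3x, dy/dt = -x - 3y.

Coefficient matrix A = [[-3, 0], [-1, -3]].
Characteristic polynomial det(A - λI) = λ^2 + 6λ + 9 = 0.
Single eigenvalue λ = -3 with algebraic multiplicity 2.
Eigenvector v = (0,-1); generalized eigenvector w with (A-λI)w=v is (1,1).
General solution: e^(-3t)[K_1·v + K_2·(t·v + w)].

x(t) = K_2e^(-3t), y(t) = -K_1e^(-3t) - K_2te^(-3t) + K_2e^(-3t)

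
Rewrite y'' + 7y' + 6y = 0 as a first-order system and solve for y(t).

y(t) = c_1e^(-6t) + c_2e^(-t)

Let x_1 = y, x_2 = y'. Then x_1' = x_2 and x_2' = -6x_1 - 7x_2.
A = [[0,1],[-6,-7]]; det(A-λI) = λ^2 + 7λ + 6.
Eigenvalues λ = -6, -1 with eigenvectors (1,-6), (1,-1).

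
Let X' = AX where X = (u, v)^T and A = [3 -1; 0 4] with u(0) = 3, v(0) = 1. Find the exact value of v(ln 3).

A = [[3,-1],[0,4]]; eigenvalues λ = 4, 3.
Eigenvectors: (-1,1) for λ=4, (1,0) for λ=3.
From the initial condition, c_1 = 1, c_2 = 4.
v(ln 3) = (1)(3^4)(1) + (4)(3^3)(0) = 81.

81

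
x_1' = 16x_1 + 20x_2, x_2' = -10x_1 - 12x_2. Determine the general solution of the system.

x_1(t) = -K_1e^(2t)sin(2t) - 3K_1e^(2t)cos(2t) - 3K_2e^(2t)sin(2t) + K_2e^(2t)cos(2t), x_2(t) = K_1e^(2t)sin(2t) + 2K_1e^(2t)cos(2t) + 2K_2e^(2t)sin(2t) - K_2e^(2t)cos(2t)

Coefficient matrix A = [[16, 20], [-10, -12]].
Characteristic polynomial det(A - λI) = λ^2 - 4λ + 8 = 0.
Eigenvalues λ = 2 ± 2i (complex conjugate pair).
For λ=2+2i: an eigenvector is (-3,2) - i(-1,1) = (-3 + i, 2 - i).
A real fundamental pair from Re and Im of e^((2+2i)t)v: X_1 = e^(2t)(cos(2t)·(-3,2) + sin(2t)·(-1,1)), X_2 = e^(2t)(sin(2t)·(-3,2) - cos(2t)·(-1,1)).
General solution: K_1X_1 + K_2X_2.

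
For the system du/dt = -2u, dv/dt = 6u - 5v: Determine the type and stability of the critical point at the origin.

A = [[-2,0],[6,-5]]; det(A-λI) = λ^2 + 7λ + 10.
λ = -2, -5: both negative.

stable node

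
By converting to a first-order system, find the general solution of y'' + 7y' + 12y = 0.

y(t) = C_1e^(-4t) + C_2e^(-3t)

Let x_1 = y, x_2 = y'. Then x_1' = x_2 and x_2' = -12x_1 - 7x_2.
A = [[0,1],[-12,-7]]; det(A-λI) = λ^2 + 7λ + 12.
Eigenvalues λ = -4, -3 with eigenvectors (1,-4), (1,-3).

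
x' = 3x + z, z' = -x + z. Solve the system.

Coefficient matrix A = [[3, 1], [-1, 1]].
Characteristic polynomial det(A - λI) = λ^2 - 4λ + 4 = 0.
Single eigenvalue λ = 2 with algebraic multiplicity 2.
Eigenvector v = (1,-1); generalized eigenvector w with (A-λI)w=v is (2,-1).
General solution: e^(2t)[C_1·v + C_2·(t·v + w)].

x(t) = C_1e^(2t) + C_2te^(2t) + 2C_2e^(2t), z(t) = -C_1e^(2t) - C_2te^(2t) - C_2e^(2t)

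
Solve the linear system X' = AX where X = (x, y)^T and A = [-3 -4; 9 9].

x(t) = -2c_1e^(3t) - 2c_2te^(3t) - c_2e^(3t), y(t) = 3c_1e^(3t) + 3c_2te^(3t) + 2c_2e^(3t)

Coefficient matrix A = [[-3, -4], [9, 9]].
Characteristic polynomial det(A - λI) = λ^2 - 6λ + 9 = 0.
Single eigenvalue λ = 3 with algebraic multiplicity 2.
Eigenvector v = (-2,3); generalized eigenvector w with (A-λI)w=v is (-1,2).
General solution: e^(3t)[c_1·v + c_2·(t·v + w)].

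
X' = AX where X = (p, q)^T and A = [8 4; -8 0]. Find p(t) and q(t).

Coefficient matrix A = [[8, 4], [-8, 0]].
Characteristic polynomial det(A - λI) = λ^2 - 8λ + 32 = 0.
Eigenvalues λ = 4 ± 4i (complex conjugate pair).
For λ=4+4i: an eigenvector is (0,-1) - i(-1,1) = (0 + i, -1 - i).
A real fundamental pair from Re and Im of e^((4+4i)t)v: X_1 = e^(4t)(cos(4t)·(0,-1) + sin(4t)·(-1,1)), X_2 = e^(4t)(sin(4t)·(0,-1) - cos(4t)·(-1,1)).
General solution: K_1X_1 + K_2X_2.

p(t) = -K_1e^(4t)sin(4t) + K_2e^(4t)cos(4t), q(t) = K_1e^(4t)sin(4t) - K_1e^(4t)cos(4t) - K_2e^(4t)sin(4t) - K_2e^(4t)cos(4t)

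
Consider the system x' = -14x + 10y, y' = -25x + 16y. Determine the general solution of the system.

x(t) = C_1e^(t)sin(5t) + C_1e^(t)cos(5t) + C_2e^(t)sin(5t) - C_2e^(t)cos(5t), y(t) = C_1e^(t)sin(5t) + 2C_1e^(t)cos(5t) + 2C_2e^(t)sin(5t) - C_2e^(t)cos(5t)

Coefficient matrix A = [[-14, 10], [-25, 16]].
Characteristic polynomial det(A - λI) = λ^2 - 2λ + 26 = 0.
Eigenvalues λ = 1 ± 5i (complex conjugate pair).
For λ=1+5i: an eigenvector is (1,2) - i(1,1) = (1 - i, 2 - i).
A real fundamental pair from Re and Im of e^((1+5i)t)v: X_1 = e^(t)(cos(5t)·(1,2) + sin(5t)·(1,1)), X_2 = e^(t)(sin(5t)·(1,2) - cos(5t)·(1,1)).
General solution: C_1X_1 + C_2X_2.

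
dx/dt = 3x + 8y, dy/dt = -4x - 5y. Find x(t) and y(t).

x(t) = c_1e^(-t)sin(4t) - c_1e^(-t)cos(4t) - c_2e^(-t)sin(4t) - c_2e^(-t)cos(4t), y(t) = c_1e^(-t)cos(4t) + c_2e^(-t)sin(4t)

Coefficient matrix A = [[3, 8], [-4, -5]].
Characteristic polynomial det(A - λI) = λ^2 + 2λ + 17 = 0.
Eigenvalues λ = -1 ± 4i (complex conjugate pair).
For λ=-1+4i: an eigenvector is (-1,1) - i(1,0) = (-1 - i, 1).
A real fundamental pair from Re and Im of e^((-1+4i)t)v: X_1 = e^(-t)(cos(4t)·(-1,1) + sin(4t)·(1,0)), X_2 = e^(-t)(sin(4t)·(-1,1) - cos(4t)·(1,0)).
General solution: c_1X_1 + c_2X_2.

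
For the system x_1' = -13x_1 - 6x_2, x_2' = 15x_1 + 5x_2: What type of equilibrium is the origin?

A = [[-13,-6],[15,5]]; det(A-λI) = λ^2 + 8λ + 25.
λ = -4 ± 3i: negative real part.

stable spiral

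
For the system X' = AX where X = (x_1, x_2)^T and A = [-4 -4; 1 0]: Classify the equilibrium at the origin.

stable improper node

A = [[-4,-4],[1,0]]; det(A-λI) = λ^2 + 4λ + 4.
repeated λ = -2 with a single eigenvector.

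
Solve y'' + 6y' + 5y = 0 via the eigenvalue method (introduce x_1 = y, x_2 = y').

y(t) = C_1e^(-5t) + C_2e^(-t)

Let x_1 = y, x_2 = y'. Then x_1' = x_2 and x_2' = -5x_1 - 6x_2.
A = [[0,1],[-5,-6]]; det(A-λI) = λ^2 + 6λ + 5.
Eigenvalues λ = -5, -1 with eigenvectors (1,-5), (1,-1).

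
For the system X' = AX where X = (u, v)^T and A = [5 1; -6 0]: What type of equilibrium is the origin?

A = [[5,1],[-6,0]]; det(A-λI) = λ^2 - 5λ + 6.
λ = 3, 2: both positive.

unstable node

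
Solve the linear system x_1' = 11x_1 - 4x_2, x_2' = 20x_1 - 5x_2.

Coefficient matrix A = [[11, -4], [20, -5]].
Characteristic polynomial det(A - λI) = λ^2 - 6λ + 25 = 0.
Eigenvalues λ = 3 ± 4i (complex conjugate pair).
For λ=3+4i: an eigenvector is (0,-1) - i(1,2) = (0 - i, -1 - 2i).
A real fundamental pair from Re and Im of e^((3+4i)t)v: X_1 = e^(3t)(cos(4t)·(0,-1) + sin(4t)·(1,2)), X_2 = e^(3t)(sin(4t)·(0,-1) - cos(4t)·(1,2)).
General solution: c_1X_1 + c_2X_2.

x_1(t) = c_1e^(3t)sin(4t) - c_2e^(3t)cos(4t), x_2(t) = 2c_1e^(3t)sin(4t) - c_1e^(3t)cos(4t) - c_2e^(3t)sin(4t) - 2c_2e^(3t)cos(4t)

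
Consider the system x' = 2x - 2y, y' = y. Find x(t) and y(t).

Coefficient matrix A = [[2, -2], [0, 1]].
Characteristic polynomial det(A - λI) = λ^2 - 3λ + 2 = 0.
Eigenvalues λ = 1, 2.
For λ=1: (A-λI) row 1 is [1, -2], so an eigenvector is (2, 1).
For λ=2: (A-λI) row 1 is [0, -2], so an eigenvector is (1, 0).
General solution: K_1e^(t)(2,1) + K_2e^(2t)(1,0).

x(t) = 2K_1e^(t) + K_2e^(2t), y(t) = K_1e^(t)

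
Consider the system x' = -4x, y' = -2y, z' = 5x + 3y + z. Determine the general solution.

Coefficient matrix A = [[-4, 0, 0], [0, -2, 0], [5, 3, 1]].
det(A - λI) = 0 gives eigenvalues λ = -4, -2, 1.
For λ=-4: eigenvector (1,0,-1).
For λ=-2: eigenvector (0,1,-1).
For λ=1: eigenvector (0,0,1).
General solution: C_1e^(-4t)(1,0,-1) + C_2e^(-2t)(0,1,-1) + C_3e^(t)(0,0,1).

x(t) = C_1e^(-4t), y(t) = C_2e^(-2t), z(t) = -C_1e^(-4t) - C_2e^(-2t) + C_3e^(t)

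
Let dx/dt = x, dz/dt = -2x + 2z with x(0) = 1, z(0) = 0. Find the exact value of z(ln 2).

A = [[1,0],[-2,2]]; eigenvalues λ = 2, 1.
Eigenvectors: (0,1) for λ=2, (-1,-2) for λ=1.
From the initial condition, c_1 = -2, c_2 = -1.
z(ln 2) = (-2)(2^2)(1) + (-1)(2^1)(-2) = -4.

-4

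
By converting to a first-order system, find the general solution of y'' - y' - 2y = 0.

y(t) = c_1e^(-t) + c_2e^(2t)

Let x_1 = y, x_2 = y'. Then x_1' = x_2 and x_2' = 2x_1 + x_2.
A = [[0,1],[2,1]]; det(A-λI) = λ^2 - λ - 2.
Eigenvalues λ = -1, 2 with eigenvectors (1,-1), (1,2).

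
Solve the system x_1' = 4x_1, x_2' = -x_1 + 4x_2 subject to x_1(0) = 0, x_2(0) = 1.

x_1(t) = 0, x_2(t) = e^(4t)

Coefficient matrix A = [[4, 0], [-1, 4]].
Characteristic polynomial det(A - λI) = λ^2 - 8λ + 16 = 0.
Single eigenvalue λ = 4 with algebraic multiplicity 2.
Eigenvector v = (0,-1); generalized eigenvector w with (A-λI)w=v is (1,3).
General solution: e^(4t)[K_1·v + K_2·(t·v + w)].
Applying x_1(0)=0, x_2(0)=1 gives K_1=-1, K_2=0.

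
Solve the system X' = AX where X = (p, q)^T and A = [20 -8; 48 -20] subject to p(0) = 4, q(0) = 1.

p(t) = 11e^(4t) - 7e^(-4t), q(t) = 22e^(4t) - 21e^(-4t)

Coefficient matrix A = [[20, -8], [48, -20]].
Characteristic polynomial det(A - λI) = λ^2 - 16 = 0.
Eigenvalues λ = 4, -4.
For λ=4: (A-λI) row 1 is [16, -8], so an eigenvector is (-1, -2).
For λ=-4: (A-λI) row 1 is [24, -8], so an eigenvector is (1, 3).
General solution: C_1e^(4t)(-1,-2) + C_2e^(-4t)(1,3).
Applying p(0)=4, q(0)=1 gives C_1=-11, C_2=-7.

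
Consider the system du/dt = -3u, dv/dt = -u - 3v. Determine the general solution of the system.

Coefficient matrix A = [[-3, 0], [-1, -3]].
Characteristic polynomial det(A - λI) = λ^2 + 6λ + 9 = 0.
Single eigenvalue λ = -3 with algebraic multiplicity 2.
Eigenvector v = (0,-1); generalized eigenvector w with (A-λI)w=v is (1,1).
General solution: e^(-3t)[c_1·v + c_2·(t·v + w)].

u(t) = c_2e^(-3t), v(t) = -c_1e^(-3t) - c_2te^(-3t) + c_2e^(-3t)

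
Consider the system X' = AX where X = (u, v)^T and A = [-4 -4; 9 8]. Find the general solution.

Coefficient matrix A = [[-4, -4], [9, 8]].
Characteristic polynomial det(A - λI) = λ^2 - 4λ + 4 = 0.
Single eigenvalue λ = 2 with algebraic multiplicity 2.
Eigenvector v = (-2,3); generalized eigenvector w with (A-λI)w=v is (-1,2).
General solution: e^(2t)[C_1·v + C_2·(t·v + w)].

u(t) = -2C_1e^(2t) - 2C_2te^(2t) - C_2e^(2t), v(t) = 3C_1e^(2t) + 3C_2te^(2t) + 2C_2e^(2t)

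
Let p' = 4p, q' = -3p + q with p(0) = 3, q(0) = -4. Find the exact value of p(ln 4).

768

A = [[4,0],[-3,1]]; eigenvalues λ = 1, 4.
Eigenvectors: (0,-1) for λ=1, (-1,1) for λ=4.
From the initial condition, c_1 = 1, c_2 = -3.
p(ln 4) = (1)(4^1)(0) + (-3)(4^4)(-1) = 768.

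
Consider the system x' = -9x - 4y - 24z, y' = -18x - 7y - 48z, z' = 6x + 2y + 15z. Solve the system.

Coefficient matrix A = [[-9, -4, -24], [-18, -7, -48], [6, 2, 15]].
det(A - λI) = 0 gives eigenvalues λ = 3, -3, -1.
For λ=3: eigenvector (-1,-3,1).
For λ=-3: eigenvector (2,3,-1).
For λ=-1: eigenvector (-2,-2,1).
General solution: K_1e^(3t)(-1,-3,1) + K_2e^(-3t)(2,3,-1) + K_3e^(-t)(-2,-2,1).

x(t) = -K_1e^(3t) + 2K_2e^(-3t) - 2K_3e^(-t), y(t) = -3K_1e^(3t) + 3K_2e^(-3t) - 2K_3e^(-t), z(t) = K_1e^(3t) - K_2e^(-3t) + K_3e^(-t)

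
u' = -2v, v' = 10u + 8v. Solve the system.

Coefficient matrix A = [[0, -2], [10, 8]].
Characteristic polynomial det(A - λI) = λ^2 - 8λ + 20 = 0.
Eigenvalues λ = 4 ± 2i (complex conjugate pair).
For λ=4+2i: an eigenvector is (1,-2) - i(0,1) = (1, -2 - i).
A real fundamental pair from Re and Im of e^((4+2i)t)v: X_1 = e^(4t)(cos(2t)·(1,-2) + sin(2t)·(0,1)), X_2 = e^(4t)(sin(2t)·(1,-2) - cos(2t)·(0,1)).
General solution: C_1X_1 + C_2X_2.

u(t) = C_1e^(4t)cos(2t) + C_2e^(4t)sin(2t), v(t) = C_1e^(4t)sin(2t) - 2C_1e^(4t)cos(2t) - 2C_2e^(4t)sin(2t) - C_2e^(4t)cos(2t)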